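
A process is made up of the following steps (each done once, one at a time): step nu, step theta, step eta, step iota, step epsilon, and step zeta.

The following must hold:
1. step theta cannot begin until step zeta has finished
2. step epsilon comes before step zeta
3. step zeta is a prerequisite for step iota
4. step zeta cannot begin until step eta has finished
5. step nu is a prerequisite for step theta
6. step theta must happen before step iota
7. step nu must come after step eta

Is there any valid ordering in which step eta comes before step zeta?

Yes

The constraints force step eta before step zeta, so yes — every valid ordering has step eta earlier.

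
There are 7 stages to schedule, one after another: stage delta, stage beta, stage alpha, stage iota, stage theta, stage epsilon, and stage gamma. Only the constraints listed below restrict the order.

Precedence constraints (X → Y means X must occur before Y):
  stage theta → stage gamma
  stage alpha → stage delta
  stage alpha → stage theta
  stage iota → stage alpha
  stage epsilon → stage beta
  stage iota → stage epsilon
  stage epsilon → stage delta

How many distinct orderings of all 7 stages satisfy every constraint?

Stage iota is the only stage with nothing required before it, so every ordering starts there.
Counting all ways to extend the partial order to a total order gives 35.

35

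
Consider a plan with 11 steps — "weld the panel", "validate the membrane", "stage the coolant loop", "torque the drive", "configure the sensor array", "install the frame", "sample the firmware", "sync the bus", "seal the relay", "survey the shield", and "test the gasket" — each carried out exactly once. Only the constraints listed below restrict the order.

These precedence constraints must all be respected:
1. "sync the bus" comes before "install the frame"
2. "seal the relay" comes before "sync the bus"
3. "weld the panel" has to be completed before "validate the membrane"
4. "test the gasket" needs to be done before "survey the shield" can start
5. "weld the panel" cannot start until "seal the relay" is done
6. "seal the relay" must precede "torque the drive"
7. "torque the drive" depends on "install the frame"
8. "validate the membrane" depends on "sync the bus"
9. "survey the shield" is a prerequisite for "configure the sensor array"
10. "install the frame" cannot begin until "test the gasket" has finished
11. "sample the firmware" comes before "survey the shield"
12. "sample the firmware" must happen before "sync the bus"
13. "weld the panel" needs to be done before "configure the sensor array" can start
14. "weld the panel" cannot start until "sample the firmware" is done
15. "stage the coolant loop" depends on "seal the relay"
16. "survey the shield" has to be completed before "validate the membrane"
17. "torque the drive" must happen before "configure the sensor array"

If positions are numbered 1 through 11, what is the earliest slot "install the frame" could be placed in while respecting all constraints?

5

Every step that must precede "install the frame" has to come before it. Tracing all chains that end at "install the frame", those steps are: "sample the firmware", "sync the bus", "seal the relay", "test the gasket" — 4 in total.
With 4 mandatory predecessors, the earliest "install the frame" can sit is position 4+1 = 5, and placing just those 4 first achieves it.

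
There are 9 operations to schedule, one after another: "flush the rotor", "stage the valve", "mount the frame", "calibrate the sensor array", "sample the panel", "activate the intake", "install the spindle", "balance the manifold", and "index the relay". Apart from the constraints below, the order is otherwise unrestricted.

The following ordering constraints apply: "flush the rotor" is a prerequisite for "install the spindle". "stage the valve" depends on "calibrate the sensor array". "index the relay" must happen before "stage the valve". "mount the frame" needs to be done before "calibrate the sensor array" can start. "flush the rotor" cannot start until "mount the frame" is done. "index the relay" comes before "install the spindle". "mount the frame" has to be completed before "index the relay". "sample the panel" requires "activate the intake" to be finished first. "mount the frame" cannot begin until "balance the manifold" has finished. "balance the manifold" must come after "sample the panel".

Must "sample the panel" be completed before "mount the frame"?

Following the dependencies: "sample the panel" → "balance the manifold" → "mount the frame".
Hence "sample the panel" necessarily comes before "mount the frame".

Yes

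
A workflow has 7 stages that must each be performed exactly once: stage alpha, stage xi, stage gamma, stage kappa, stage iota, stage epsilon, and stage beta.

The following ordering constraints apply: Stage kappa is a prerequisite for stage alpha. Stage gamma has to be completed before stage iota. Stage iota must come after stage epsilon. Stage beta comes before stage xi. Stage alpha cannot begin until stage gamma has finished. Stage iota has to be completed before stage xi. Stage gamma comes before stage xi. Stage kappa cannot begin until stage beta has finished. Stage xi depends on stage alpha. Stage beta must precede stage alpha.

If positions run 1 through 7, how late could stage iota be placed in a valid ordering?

The only stage forced after stage iota (directly or by a chain) is stage xi.
So at least 1 stage follows stage iota, putting stage iota no later than position 6. That position is achievable by scheduling everything else first.

6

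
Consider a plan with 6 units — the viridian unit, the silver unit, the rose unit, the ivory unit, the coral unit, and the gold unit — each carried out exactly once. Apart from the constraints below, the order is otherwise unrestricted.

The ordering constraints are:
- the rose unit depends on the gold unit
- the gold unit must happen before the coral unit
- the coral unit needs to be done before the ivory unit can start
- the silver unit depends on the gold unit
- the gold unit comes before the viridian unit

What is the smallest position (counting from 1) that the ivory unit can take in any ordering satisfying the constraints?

3

Working backwards through the constraints from the ivory unit, its full set of required predecessors is the coral unit, the gold unit — 2 of them.
So at minimum 2 units come before the ivory unit, putting the ivory unit no earlier than position 3. That position is achievable by scheduling exactly those predecessors first.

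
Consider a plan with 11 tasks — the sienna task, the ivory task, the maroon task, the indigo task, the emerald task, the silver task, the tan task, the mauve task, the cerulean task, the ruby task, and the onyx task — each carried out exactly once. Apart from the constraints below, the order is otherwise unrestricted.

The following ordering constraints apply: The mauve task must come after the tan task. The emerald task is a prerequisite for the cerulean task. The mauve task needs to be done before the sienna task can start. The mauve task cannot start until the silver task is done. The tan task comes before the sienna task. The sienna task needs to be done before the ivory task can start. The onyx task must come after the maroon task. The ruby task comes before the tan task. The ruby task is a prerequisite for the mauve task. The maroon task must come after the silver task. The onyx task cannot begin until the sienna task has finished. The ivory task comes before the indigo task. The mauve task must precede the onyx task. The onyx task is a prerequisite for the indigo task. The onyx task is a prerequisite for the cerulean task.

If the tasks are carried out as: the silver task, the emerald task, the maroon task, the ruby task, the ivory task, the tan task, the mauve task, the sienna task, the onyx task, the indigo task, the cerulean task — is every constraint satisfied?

No

The sequence places the ivory task ahead of the sienna task.
Since the sienna task is required before the ivory task, the ordering is invalid.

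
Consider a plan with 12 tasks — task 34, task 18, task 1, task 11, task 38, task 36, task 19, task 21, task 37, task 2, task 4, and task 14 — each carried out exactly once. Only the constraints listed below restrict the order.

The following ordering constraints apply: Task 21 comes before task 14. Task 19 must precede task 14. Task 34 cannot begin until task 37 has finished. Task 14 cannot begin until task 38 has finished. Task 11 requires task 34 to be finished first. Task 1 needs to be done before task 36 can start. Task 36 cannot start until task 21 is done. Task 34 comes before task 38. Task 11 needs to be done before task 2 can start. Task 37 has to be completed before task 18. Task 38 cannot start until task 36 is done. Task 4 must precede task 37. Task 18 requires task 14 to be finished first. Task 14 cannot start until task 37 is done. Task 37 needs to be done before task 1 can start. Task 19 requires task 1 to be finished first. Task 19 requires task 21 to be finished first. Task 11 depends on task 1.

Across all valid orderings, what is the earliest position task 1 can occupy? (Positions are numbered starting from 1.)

3

The tasks that are forced before task 1, directly or transitively, are task 37, task 4. That's 2 tasks.
So at minimum 2 tasks come before task 1, putting task 1 no earlier than position 3. That position is achievable by scheduling exactly those predecessors first.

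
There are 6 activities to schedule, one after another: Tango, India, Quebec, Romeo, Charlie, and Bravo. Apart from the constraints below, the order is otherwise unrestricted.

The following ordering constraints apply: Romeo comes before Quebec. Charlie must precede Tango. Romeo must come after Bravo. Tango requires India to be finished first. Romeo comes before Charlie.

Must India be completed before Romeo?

India and Romeo are not related by any chain of constraints.
So India can come before Romeo or after — it is not forced.

No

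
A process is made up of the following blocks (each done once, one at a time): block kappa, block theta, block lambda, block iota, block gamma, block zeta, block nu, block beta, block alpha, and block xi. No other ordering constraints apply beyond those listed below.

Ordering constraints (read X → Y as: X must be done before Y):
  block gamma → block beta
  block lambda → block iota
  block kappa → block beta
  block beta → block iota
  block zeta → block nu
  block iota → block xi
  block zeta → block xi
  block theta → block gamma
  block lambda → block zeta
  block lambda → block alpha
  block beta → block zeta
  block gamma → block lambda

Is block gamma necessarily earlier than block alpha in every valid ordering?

Following the dependencies: block gamma → block lambda → block alpha.
So block gamma must precede block alpha in any valid ordering.

Yes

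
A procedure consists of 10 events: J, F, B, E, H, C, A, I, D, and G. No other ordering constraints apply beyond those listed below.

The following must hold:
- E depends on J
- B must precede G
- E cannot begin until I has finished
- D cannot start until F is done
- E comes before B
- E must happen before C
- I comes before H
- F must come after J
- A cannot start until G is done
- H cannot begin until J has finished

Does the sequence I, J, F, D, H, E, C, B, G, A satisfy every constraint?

Going through the constraints one by one, each required predecessor appears earlier in the sequence than its dependent — e.g. I (position 1) is before E (position 6), as required.

Yes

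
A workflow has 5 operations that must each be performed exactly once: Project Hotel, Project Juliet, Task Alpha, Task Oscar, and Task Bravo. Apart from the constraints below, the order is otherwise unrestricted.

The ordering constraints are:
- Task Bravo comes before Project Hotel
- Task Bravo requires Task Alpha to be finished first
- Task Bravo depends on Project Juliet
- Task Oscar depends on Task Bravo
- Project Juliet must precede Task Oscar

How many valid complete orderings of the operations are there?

2 operations have no prerequisites (Project Juliet, Task Alpha), so any of them could come first.
Systematically extending each partial ordering one operation at a time and counting, there are 4 complete orderings.

4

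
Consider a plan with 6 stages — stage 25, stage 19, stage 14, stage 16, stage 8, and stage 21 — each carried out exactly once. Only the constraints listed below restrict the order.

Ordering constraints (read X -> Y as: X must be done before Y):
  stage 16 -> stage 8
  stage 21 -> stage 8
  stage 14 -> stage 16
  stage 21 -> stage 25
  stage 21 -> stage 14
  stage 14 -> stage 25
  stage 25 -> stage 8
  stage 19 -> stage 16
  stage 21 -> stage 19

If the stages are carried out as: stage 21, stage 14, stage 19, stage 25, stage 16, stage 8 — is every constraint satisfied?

Yes

Every stated constraint is respected: stage 21 sits at position 1, ahead of stage 8 at position 6, and each of the other listed pairs likewise has the predecessor earlier in the sequence.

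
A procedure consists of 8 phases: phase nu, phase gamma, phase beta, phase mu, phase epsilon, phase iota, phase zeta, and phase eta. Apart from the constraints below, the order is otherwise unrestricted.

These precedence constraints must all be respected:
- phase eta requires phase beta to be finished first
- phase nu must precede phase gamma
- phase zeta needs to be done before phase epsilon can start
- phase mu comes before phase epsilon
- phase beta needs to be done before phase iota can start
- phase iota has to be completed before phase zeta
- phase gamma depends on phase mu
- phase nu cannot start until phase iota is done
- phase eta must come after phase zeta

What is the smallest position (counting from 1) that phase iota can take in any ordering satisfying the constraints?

The only phase forced before phase iota (directly or transitively) is phase beta.
With 1 mandatory predecessor, the earliest phase iota can sit is position 1+1 = 2, and placing just that one first achieves it.

2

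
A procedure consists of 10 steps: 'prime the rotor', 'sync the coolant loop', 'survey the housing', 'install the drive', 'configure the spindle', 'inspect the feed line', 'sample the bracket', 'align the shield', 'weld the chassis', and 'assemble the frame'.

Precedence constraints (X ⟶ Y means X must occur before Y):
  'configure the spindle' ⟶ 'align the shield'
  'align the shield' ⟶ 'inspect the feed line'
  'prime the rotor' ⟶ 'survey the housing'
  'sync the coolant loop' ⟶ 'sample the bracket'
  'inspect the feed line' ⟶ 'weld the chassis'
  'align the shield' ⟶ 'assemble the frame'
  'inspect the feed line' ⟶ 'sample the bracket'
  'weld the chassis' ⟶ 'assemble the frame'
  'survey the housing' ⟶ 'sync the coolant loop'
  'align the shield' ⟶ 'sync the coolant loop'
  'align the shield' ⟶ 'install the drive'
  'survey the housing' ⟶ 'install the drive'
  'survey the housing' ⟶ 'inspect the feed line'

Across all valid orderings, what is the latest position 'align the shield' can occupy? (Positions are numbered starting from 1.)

4

Following every chain forward from 'align the shield', the steps that must come later are 'sync the coolant loop', 'install the drive', 'inspect the feed line', 'sample the bracket', 'weld the chassis', 'assemble the frame' — 6 of them.
With 6 mandatory successors out of 10 steps total, the latest slot for 'align the shield' is 10−6 = 4, and it's reachable by doing all non-successors before 'align the shield'.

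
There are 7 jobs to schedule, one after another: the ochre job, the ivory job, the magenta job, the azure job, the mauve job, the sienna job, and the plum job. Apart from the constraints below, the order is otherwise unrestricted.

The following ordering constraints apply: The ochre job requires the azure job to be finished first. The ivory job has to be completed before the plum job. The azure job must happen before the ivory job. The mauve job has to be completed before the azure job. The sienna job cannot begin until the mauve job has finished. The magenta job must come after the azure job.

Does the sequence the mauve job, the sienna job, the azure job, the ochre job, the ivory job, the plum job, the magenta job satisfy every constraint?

Going through the constraints one by one, each required predecessor appears earlier in the sequence than its dependent — e.g. the azure job (position 3) is before the magenta job (position 7), as required.

Yes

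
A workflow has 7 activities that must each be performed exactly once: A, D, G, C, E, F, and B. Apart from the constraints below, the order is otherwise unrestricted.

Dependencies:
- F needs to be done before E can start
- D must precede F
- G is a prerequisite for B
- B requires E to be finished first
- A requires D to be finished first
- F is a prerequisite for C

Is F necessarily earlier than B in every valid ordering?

Yes

Following the dependencies: F → E → B.
That forces F before B in every valid schedule.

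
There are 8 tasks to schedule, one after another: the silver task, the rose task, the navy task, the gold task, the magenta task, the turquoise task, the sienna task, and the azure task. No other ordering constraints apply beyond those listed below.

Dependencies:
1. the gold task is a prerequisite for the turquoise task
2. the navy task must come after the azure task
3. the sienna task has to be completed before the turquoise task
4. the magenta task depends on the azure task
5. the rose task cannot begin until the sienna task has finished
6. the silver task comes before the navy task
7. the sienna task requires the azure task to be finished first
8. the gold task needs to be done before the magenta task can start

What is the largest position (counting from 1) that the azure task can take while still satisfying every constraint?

3

Every task that must follow the azure task has to come after it. Tracing all chains starting from the azure task, those tasks are: the rose task, the navy task, the magenta task, the turquoise task, the sienna task — 5 in total.
So at least 5 tasks follow the azure task, putting the azure task no later than position 3. That position is achievable by scheduling everything else first.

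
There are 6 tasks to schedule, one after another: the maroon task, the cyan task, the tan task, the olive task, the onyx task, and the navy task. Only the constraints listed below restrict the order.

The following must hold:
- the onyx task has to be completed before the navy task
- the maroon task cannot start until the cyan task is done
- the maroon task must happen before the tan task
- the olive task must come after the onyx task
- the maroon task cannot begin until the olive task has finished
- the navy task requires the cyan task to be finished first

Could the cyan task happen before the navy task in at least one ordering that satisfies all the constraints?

Every valid ordering already has the cyan task before the navy task (the constraints require it), so in particular at least one does.

Yes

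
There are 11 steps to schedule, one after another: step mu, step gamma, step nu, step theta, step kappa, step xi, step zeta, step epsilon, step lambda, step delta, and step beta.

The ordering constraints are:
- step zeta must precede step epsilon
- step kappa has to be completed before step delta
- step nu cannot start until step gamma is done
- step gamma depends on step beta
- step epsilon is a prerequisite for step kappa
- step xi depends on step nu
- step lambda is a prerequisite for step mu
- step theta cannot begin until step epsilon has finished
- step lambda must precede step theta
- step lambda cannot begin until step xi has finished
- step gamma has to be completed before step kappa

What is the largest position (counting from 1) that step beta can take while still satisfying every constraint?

3

The steps that are forced after step beta, directly or by a chain of constraints, are step mu, step gamma, step nu, step theta, step kappa, step xi, step lambda, step delta. That's 8 steps.
So at least 8 steps follow step beta, putting step beta no later than position 3. That position is achievable by scheduling everything else first.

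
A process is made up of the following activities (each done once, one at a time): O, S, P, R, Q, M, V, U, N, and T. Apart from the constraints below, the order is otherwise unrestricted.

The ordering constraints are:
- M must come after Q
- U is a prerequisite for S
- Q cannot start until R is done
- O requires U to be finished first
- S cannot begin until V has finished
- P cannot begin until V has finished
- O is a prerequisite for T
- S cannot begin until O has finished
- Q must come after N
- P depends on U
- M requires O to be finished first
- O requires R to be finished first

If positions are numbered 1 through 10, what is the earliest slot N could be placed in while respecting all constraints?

1

No constraint forces any other activity before N, so it can be placed first.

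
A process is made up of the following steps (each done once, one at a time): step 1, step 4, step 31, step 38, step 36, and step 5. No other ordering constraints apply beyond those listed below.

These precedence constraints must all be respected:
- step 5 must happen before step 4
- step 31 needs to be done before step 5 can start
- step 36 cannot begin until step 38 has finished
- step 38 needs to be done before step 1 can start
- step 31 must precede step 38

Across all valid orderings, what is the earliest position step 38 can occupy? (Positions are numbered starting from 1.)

Working backwards through the constraints from step 38, its only required predecessor is step 31.
With 1 mandatory predecessor, the earliest step 38 can sit is position 1+1 = 2, and placing just that one first achieves it.

2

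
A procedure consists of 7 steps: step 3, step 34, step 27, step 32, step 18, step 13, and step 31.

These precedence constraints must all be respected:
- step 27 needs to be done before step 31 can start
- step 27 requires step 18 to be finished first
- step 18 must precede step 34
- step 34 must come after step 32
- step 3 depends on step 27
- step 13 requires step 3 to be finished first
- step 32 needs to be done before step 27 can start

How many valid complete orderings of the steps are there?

30

The steps with no prerequisites are step 32, step 18; any of them can be placed first.
Enumerating by repeatedly choosing an available step (one whose prerequisites are all placed) gives 30 distinct complete orderings.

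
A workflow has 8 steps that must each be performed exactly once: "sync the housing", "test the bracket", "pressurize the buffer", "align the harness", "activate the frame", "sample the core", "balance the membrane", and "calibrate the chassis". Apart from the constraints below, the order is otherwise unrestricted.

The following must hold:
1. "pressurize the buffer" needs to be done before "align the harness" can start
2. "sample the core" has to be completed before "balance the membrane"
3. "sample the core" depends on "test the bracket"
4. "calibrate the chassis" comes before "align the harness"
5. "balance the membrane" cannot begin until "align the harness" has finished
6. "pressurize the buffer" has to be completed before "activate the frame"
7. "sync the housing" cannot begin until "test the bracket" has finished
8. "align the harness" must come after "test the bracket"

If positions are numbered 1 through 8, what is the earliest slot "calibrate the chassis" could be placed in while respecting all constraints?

1

Nothing is required before "calibrate the chassis"; it can be the very first step.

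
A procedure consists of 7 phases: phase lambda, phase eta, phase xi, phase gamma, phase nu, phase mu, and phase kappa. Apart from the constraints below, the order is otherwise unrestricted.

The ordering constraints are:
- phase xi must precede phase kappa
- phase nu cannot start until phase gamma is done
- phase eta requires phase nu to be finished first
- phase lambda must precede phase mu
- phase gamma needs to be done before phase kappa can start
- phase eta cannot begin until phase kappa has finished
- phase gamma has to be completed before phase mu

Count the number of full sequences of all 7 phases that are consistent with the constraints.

96

3 phases have no prerequisites (phase lambda, phase xi, phase gamma), so any of them could come first.
Counting all ways to extend the partial order to a total order gives 96.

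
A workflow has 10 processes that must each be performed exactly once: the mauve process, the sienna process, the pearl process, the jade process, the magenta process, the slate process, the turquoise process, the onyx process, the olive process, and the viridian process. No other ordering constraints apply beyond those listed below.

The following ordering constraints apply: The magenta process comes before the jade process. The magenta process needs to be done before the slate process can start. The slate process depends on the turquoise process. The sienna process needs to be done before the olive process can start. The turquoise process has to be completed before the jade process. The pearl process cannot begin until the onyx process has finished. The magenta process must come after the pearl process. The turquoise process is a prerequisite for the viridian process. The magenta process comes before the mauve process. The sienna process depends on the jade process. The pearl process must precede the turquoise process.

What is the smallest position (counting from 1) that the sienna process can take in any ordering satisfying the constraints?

Every process that must precede the sienna process has to come before it. Tracing all chains that end at the sienna process, those processes are: the pearl process, the jade process, the magenta process, the turquoise process, the onyx process — 5 in total.
With 5 mandatory predecessors, the earliest the sienna process can sit is position 5+1 = 6, and placing just those 5 first achieves it.

6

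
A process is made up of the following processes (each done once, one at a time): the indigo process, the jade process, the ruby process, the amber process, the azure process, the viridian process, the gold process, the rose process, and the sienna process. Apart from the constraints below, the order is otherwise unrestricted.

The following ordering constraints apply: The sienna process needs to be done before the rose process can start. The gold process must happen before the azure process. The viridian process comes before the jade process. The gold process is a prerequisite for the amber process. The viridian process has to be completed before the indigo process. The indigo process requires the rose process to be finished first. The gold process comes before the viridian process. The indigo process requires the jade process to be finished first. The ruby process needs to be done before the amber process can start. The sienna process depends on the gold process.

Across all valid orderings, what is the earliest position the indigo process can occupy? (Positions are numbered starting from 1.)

6

Working backwards through the constraints from the indigo process, its full set of required predecessors is the jade process, the viridian process, the gold process, the rose process, the sienna process — 5 of them.
With 5 mandatory predecessors, the earliest the indigo process can sit is position 5+1 = 6, and placing just those 5 first achieves it.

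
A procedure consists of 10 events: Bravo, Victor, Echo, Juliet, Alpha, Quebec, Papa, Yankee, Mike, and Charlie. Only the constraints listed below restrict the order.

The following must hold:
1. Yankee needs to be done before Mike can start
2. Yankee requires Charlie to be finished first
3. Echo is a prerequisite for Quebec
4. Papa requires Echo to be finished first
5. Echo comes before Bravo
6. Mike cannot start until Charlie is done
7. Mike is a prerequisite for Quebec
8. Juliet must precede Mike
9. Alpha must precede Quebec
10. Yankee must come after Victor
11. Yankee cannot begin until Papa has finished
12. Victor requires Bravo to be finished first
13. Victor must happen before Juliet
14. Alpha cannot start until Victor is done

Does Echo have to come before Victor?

Yes

Chaining the stated constraints: Echo → Bravo → Victor.
That forces Echo before Victor in every valid schedule.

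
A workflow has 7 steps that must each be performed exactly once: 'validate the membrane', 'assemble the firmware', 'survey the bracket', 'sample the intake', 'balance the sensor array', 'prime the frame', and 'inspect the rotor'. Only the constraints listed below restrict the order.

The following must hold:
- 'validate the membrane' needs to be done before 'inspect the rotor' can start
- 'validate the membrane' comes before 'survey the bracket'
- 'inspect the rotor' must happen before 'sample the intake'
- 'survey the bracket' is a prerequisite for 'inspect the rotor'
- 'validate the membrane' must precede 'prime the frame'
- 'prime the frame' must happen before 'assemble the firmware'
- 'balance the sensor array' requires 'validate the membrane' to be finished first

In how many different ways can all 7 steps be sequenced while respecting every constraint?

60

Only 'validate the membrane' has no prerequisites, so it must go first.
Systematically extending each partial ordering one step at a time and counting, there are 60 complete orderings.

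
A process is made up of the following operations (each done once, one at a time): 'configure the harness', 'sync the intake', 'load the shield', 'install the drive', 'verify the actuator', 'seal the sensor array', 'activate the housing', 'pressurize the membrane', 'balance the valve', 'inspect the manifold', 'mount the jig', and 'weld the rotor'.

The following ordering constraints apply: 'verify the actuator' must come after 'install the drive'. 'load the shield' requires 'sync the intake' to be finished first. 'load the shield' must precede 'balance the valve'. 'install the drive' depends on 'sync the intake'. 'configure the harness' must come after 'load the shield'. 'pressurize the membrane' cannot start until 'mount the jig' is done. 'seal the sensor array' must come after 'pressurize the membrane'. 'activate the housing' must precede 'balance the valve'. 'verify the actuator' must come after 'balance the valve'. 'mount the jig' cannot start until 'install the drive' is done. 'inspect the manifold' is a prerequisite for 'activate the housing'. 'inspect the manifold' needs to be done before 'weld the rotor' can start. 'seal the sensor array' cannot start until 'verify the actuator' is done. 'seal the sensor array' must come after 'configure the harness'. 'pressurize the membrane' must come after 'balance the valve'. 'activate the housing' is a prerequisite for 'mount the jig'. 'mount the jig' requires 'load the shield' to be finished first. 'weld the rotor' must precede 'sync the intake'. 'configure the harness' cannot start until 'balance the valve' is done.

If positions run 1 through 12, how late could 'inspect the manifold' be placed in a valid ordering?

The operations that are forced after 'inspect the manifold', directly or by a chain of constraints, are 'configure the harness', 'sync the intake', 'load the shield', 'install the drive', 'verify the actuator', 'seal the sensor array', 'activate the housing', 'pressurize the membrane', 'balance the valve', 'mount the jig', 'weld the rotor'. That's 11 operations.
With 11 mandatory successors out of 12 operations total, the latest slot for 'inspect the manifold' is 12−11 = 1, and it's reachable by doing all non-successors before 'inspect the manifold'.

1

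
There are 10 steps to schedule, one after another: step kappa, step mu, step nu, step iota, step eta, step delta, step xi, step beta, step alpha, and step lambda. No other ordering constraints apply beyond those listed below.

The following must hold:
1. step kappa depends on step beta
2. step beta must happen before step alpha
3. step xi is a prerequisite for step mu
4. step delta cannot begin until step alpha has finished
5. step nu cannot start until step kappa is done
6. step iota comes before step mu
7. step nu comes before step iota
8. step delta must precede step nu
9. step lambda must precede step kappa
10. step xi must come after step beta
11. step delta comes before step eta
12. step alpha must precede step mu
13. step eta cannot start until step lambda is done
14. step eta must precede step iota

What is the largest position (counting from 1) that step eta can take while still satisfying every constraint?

8

Following every chain forward from step eta, the steps that must come later are step mu, step iota — 2 of them.
So at least 2 steps follow step eta, putting step eta no later than position 8. That position is achievable by scheduling everything else first.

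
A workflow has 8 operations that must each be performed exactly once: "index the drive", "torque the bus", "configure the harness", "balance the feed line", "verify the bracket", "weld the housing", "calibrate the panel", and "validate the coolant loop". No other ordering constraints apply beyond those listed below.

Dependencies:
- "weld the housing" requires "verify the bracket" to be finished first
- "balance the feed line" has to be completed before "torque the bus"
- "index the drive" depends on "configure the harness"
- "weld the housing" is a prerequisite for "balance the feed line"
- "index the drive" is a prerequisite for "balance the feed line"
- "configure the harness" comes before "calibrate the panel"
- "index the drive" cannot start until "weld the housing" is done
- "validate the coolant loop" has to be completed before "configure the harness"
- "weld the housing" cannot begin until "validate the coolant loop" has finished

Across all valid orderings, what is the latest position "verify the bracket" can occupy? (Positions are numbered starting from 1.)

4

Following every chain forward from "verify the bracket", the operations that must come later are "index the drive", "torque the bus", "balance the feed line", "weld the housing" — 4 of them.
So at least 4 operations follow "verify the bracket", putting "verify the bracket" no later than position 4. That position is achievable by scheduling everything else first.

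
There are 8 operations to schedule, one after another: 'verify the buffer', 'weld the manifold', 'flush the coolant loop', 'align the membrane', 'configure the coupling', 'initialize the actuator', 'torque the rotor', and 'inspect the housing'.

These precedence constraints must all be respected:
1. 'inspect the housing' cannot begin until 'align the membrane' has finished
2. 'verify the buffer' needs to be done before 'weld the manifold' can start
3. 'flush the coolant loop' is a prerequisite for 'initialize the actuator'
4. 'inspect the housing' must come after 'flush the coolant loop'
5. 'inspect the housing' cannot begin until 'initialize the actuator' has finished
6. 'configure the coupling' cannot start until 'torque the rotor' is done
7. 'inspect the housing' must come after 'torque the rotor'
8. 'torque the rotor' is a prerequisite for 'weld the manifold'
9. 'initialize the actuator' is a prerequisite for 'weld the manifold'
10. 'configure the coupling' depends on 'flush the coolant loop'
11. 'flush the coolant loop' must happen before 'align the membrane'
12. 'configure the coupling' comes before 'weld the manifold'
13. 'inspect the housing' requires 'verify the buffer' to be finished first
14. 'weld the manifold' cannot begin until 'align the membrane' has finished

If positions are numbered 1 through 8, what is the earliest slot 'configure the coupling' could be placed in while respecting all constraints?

3

Working backwards through the constraints from 'configure the coupling', its full set of required predecessors is 'flush the coolant loop', 'torque the rotor' — 2 of them.
With 2 mandatory predecessors, the earliest 'configure the coupling' can sit is position 2+1 = 3, and placing just those 2 first achieves it.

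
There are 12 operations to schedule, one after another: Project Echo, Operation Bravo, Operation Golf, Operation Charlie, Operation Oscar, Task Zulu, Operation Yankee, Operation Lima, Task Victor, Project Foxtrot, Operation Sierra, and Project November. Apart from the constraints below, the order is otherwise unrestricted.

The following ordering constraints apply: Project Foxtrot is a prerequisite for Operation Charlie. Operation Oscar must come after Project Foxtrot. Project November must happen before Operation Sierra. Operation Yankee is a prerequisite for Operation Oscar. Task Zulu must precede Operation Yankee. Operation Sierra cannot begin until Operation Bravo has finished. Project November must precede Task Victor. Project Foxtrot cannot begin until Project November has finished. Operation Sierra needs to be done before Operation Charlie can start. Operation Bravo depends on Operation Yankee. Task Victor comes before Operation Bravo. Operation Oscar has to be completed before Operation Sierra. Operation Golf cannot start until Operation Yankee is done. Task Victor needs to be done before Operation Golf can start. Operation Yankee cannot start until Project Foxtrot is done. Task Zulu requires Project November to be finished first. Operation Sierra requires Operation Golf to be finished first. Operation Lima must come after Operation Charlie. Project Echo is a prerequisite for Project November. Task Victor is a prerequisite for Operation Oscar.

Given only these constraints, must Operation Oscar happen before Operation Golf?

No

No chain of constraints connects Operation Oscar to Operation Golf in either direction.
There exist valid orderings with Operation Golf before Operation Oscar, so Operation Oscar is not required to come first.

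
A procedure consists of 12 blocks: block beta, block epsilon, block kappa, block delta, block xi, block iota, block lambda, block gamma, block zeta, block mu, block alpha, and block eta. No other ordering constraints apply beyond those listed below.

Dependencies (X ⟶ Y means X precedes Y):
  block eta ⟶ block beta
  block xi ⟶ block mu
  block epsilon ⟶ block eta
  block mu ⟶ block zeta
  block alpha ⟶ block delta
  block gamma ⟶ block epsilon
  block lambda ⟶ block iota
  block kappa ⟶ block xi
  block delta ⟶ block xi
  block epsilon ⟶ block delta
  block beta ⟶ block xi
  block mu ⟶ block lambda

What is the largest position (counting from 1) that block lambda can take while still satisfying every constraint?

11

Following the constraints forward from block lambda, its only required successor is block iota.
So at least 1 block follows block lambda, putting block lambda no later than position 11. That position is achievable by scheduling everything else first.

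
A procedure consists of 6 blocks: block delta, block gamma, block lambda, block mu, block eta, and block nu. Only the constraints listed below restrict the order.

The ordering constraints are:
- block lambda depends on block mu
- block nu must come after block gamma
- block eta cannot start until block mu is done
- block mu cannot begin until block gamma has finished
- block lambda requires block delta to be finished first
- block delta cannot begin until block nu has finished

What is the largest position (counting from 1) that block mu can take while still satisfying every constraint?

4

Every block that must follow block mu has to come after it. Tracing all chains starting from block mu, those blocks are: block lambda, block eta — 2 in total.
So at least 2 blocks follow block mu, putting block mu no later than position 4. That position is achievable by scheduling everything else first.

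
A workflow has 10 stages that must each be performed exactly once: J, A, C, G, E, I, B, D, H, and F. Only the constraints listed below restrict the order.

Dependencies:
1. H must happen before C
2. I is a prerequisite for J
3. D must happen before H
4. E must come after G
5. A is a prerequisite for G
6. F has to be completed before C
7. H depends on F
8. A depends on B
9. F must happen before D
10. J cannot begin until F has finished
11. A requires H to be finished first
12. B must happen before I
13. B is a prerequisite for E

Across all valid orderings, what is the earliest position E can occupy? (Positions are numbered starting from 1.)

7

Working backwards through the constraints from E, its full set of required predecessors is A, G, B, D, H, F — 6 of them.
With 6 mandatory predecessors, the earliest E can sit is position 6+1 = 7, and placing just those 6 first achieves it.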